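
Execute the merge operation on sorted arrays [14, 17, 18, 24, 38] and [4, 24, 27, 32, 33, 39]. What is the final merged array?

Merging process:

Compare 14 vs 4: take 4 from right. Merged: [4]
Compare 14 vs 24: take 14 from left. Merged: [4, 14]
Compare 17 vs 24: take 17 from left. Merged: [4, 14, 17]
Compare 18 vs 24: take 18 from left. Merged: [4, 14, 17, 18]
Compare 24 vs 24: take 24 from left. Merged: [4, 14, 17, 18, 24]
Compare 38 vs 24: take 24 from right. Merged: [4, 14, 17, 18, 24, 24]
Compare 38 vs 27: take 27 from right. Merged: [4, 14, 17, 18, 24, 24, 27]
Compare 38 vs 32: take 32 from right. Merged: [4, 14, 17, 18, 24, 24, 27, 32]
Compare 38 vs 33: take 33 from right. Merged: [4, 14, 17, 18, 24, 24, 27, 32, 33]
Compare 38 vs 39: take 38 from left. Merged: [4, 14, 17, 18, 24, 24, 27, 32, 33, 38]
Append remaining from right: [39]. Merged: [4, 14, 17, 18, 24, 24, 27, 32, 33, 38, 39]

Final merged array: [4, 14, 17, 18, 24, 24, 27, 32, 33, 38, 39]
Total comparisons: 10

The merged array is [4, 14, 17, 18, 24, 24, 27, 32, 33, 38, 39], requiring 10 comparisons. The merge step runs in O(n) time where n is the total number of elements.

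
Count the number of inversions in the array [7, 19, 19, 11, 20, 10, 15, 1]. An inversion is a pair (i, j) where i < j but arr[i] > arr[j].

Finding inversions in [7, 19, 19, 11, 20, 10, 15, 1]:

(0, 7): arr[0]=7 > arr[7]=1
(1, 3): arr[1]=19 > arr[3]=11
(1, 5): arr[1]=19 > arr[5]=10
(1, 6): arr[1]=19 > arr[6]=15
(1, 7): arr[1]=19 > arr[7]=1
(2, 3): arr[2]=19 > arr[3]=11
(2, 5): arr[2]=19 > arr[5]=10
(2, 6): arr[2]=19 > arr[6]=15
(2, 7): arr[2]=19 > arr[7]=1
(3, 5): arr[3]=11 > arr[5]=10
(3, 7): arr[3]=11 > arr[7]=1
(4, 5): arr[4]=20 > arr[5]=10
(4, 6): arr[4]=20 > arr[6]=15
(4, 7): arr[4]=20 > arr[7]=1
(5, 7): arr[5]=10 > arr[7]=1
(6, 7): arr[6]=15 > arr[7]=1

Total inversions: 16

The array has 16 inversion(s): (0,7), (1,3), (1,5), (1,6), (1,7), (2,3), (2,5), (2,6), (2,7), (3,5), (3,7), (4,5), (4,6), (4,7), (5,7), (6,7). Each pair (i,j) satisfies i < j and arr[i] > arr[j].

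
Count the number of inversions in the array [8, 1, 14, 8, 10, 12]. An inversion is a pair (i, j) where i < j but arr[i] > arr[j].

Finding inversions in [8, 1, 14, 8, 10, 12]:

(0, 1): arr[0]=8 > arr[1]=1
(2, 3): arr[2]=14 > arr[3]=8
(2, 4): arr[2]=14 > arr[4]=10
(2, 5): arr[2]=14 > arr[5]=12

Total inversions: 4

The array has 4 inversion(s): (0,1), (2,3), (2,4), (2,5). Each pair (i,j) satisfies i < j and arr[i] > arr[j].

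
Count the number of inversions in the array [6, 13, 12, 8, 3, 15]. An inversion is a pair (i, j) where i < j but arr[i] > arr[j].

Finding inversions in [6, 13, 12, 8, 3, 15]:

(0, 4): arr[0]=6 > arr[4]=3
(1, 2): arr[1]=13 > arr[2]=12
(1, 3): arr[1]=13 > arr[3]=8
(1, 4): arr[1]=13 > arr[4]=3
(2, 3): arr[2]=12 > arr[3]=8
(2, 4): arr[2]=12 > arr[4]=3
(3, 4): arr[3]=8 > arr[4]=3

Total inversions: 7

The array has 7 inversion(s): (0,4), (1,2), (1,3), (1,4), (2,3), (2,4), (3,4). Each pair (i,j) satisfies i < j and arr[i] > arr[j].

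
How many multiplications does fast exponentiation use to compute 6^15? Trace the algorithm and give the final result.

Computing 6^15 by squaring (build up from 6^1; each line after the first costs one multiplication):

6^1 = 6
6^2 = (6^1)^2 = 6^2 = 36
6^3 = 6 * 6^2 = 6 * 36 = 216
6^6 = (6^3)^2 = 216^2 = 46656
6^7 = 6 * 6^6 = 6 * 46656 = 279936
6^14 = (6^7)^2 = 279936^2 = 78364164096
6^15 = 6 * 6^14 = 6 * 78364164096 = 470184984576

Result: 470184984576
Multiplications needed: 6 (6 lines after 6^1)

6^15 = 470184984576. Using exponentiation by squaring, this requires 6 multiplications. The key idea: if the exponent is even, square the half-power; if odd, multiply by the base once.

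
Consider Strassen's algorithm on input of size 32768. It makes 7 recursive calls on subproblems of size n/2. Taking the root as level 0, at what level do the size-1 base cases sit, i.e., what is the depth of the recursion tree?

For divide and conquer with division factor 2:

Problem sizes at each level:
Level 0: 32768
Level 1: 16384
Level 2: 8192
Level 3: 4096
Level 4: 2048
Level 5: 1024
Level 6: 512
Level 7: 256
Level 8: 128
Level 9: 64
Level 10: 32
Level 11: 16
Level 12: 8
Level 13: 4
Level 14: 2
Level 15: 1

The root is level 0 and the size-1 base case is level 15 (the tree spans levels 0 through 15, i.e. 16 levels counting the root), so the depth is the number of divisions: log_2(32768) = 15

The recursion tree depth is log_2(32768) = 15. At each level, the problem size is divided by 2, so it takes 15 divisions to reduce to a base case of size 1. The algorithm makes 7 recursive calls at each level.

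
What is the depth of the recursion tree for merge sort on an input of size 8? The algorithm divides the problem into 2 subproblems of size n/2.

For divide and conquer with division factor 2:

Problem sizes at each level:
Level 0: 8
Level 1: 4
Level 2: 2
Level 3: 1

The root is level 0 and the size-1 base case is level 3 (the tree spans levels 0 through 3, i.e. 4 levels counting the root), so the depth is the number of divisions: log_2(8) = 3

The recursion tree depth is log_2(8) = 3. At each level, the problem size is divided by 2, so it takes 3 divisions to reduce to a base case of size 1. The algorithm makes 2 recursive calls at each level.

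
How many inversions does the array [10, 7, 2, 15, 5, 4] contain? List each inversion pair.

Finding inversions in [10, 7, 2, 15, 5, 4]:

(0, 1): arr[0]=10 > arr[1]=7
(0, 2): arr[0]=10 > arr[2]=2
(0, 4): arr[0]=10 > arr[4]=5
(0, 5): arr[0]=10 > arr[5]=4
(1, 2): arr[1]=7 > arr[2]=2
(1, 4): arr[1]=7 > arr[4]=5
(1, 5): arr[1]=7 > arr[5]=4
(3, 4): arr[3]=15 > arr[4]=5
(3, 5): arr[3]=15 > arr[5]=4
(4, 5): arr[4]=5 > arr[5]=4

Total inversions: 10

The array has 10 inversion(s): (0,1), (0,2), (0,4), (0,5), (1,2), (1,4), (1,5), (3,4), (3,5), (4,5). Each pair (i,j) satisfies i < j and arr[i] > arr[j].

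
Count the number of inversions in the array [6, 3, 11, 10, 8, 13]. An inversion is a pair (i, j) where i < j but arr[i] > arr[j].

Finding inversions in [6, 3, 11, 10, 8, 13]:

(0, 1): arr[0]=6 > arr[1]=3
(2, 3): arr[2]=11 > arr[3]=10
(2, 4): arr[2]=11 > arr[4]=8
(3, 4): arr[3]=10 > arr[4]=8

Total inversions: 4

The array has 4 inversion(s): (0,1), (2,3), (2,4), (3,4). Each pair (i,j) satisfies i < j and arr[i] > arr[j].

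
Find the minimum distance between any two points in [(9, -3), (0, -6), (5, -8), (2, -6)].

Computing all pairwise distances among 4 points:

d((9, -3), (0, -6)) = 9.4868
d((9, -3), (5, -8)) = 6.4031
d((9, -3), (2, -6)) = 7.6158
d((0, -6), (5, -8)) = 5.3852
d((0, -6), (2, -6)) = 2.0 <-- minimum
d((5, -8), (2, -6)) = 3.6056

Closest pair: (0, -6) and (2, -6) with distance 2.0

The closest pair is (0, -6) and (2, -6) with Euclidean distance 2.0. For 4 points, brute-force pairwise comparison is shown above. For large n, the divide-and-conquer algorithm (sort by x, recurse on halves, check the dividing strip) achieves O(n log n).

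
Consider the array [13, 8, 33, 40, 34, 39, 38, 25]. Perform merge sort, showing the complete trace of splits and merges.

Merge sort trace:

Split: [13, 8, 33, 40, 34, 39, 38, 25] -> [13, 8, 33, 40] and [34, 39, 38, 25]
  Split: [13, 8, 33, 40] -> [13, 8] and [33, 40]
    Split: [13, 8] -> [13] and [8]
    Merge: [13] + [8] -> [8, 13]
    Split: [33, 40] -> [33] and [40]
    Merge: [33] + [40] -> [33, 40]
  Merge: [8, 13] + [33, 40] -> [8, 13, 33, 40]
  Split: [34, 39, 38, 25] -> [34, 39] and [38, 25]
    Split: [34, 39] -> [34] and [39]
    Merge: [34] + [39] -> [34, 39]
    Split: [38, 25] -> [38] and [25]
    Merge: [38] + [25] -> [25, 38]
  Merge: [34, 39] + [25, 38] -> [25, 34, 38, 39]
Merge: [8, 13, 33, 40] + [25, 34, 38, 39] -> [8, 13, 25, 33, 34, 38, 39, 40]

Final sorted array: [8, 13, 25, 33, 34, 38, 39, 40]

The merge sort proceeds by recursively splitting the array and merging sorted halves.
After all merges, the sorted array is [8, 13, 25, 33, 34, 38, 39, 40].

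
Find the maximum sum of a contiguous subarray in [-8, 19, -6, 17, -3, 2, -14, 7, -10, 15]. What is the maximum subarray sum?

Using Kadane's algorithm on [-8, 19, -6, 17, -3, 2, -14, 7, -10, 15]:

Scanning through the array:
Position 1 (value 19): max_ending_here = 19, max_so_far = 19
Position 2 (value -6): max_ending_here = 13, max_so_far = 19
Position 3 (value 17): max_ending_here = 30, max_so_far = 30
Position 4 (value -3): max_ending_here = 27, max_so_far = 30
Position 5 (value 2): max_ending_here = 29, max_so_far = 30
Position 6 (value -14): max_ending_here = 15, max_so_far = 30
Position 7 (value 7): max_ending_here = 22, max_so_far = 30
Position 8 (value -10): max_ending_here = 12, max_so_far = 30
Position 9 (value 15): max_ending_here = 27, max_so_far = 30

Maximum subarray: [19, -6, 17]
Maximum sum: 30

The maximum subarray is [19, -6, 17] with sum 30. This subarray runs from index 1 to index 3.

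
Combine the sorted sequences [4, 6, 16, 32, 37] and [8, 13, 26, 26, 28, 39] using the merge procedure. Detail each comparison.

Merging process:

Compare 4 vs 8: take 4 from left. Merged: [4]
Compare 6 vs 8: take 6 from left. Merged: [4, 6]
Compare 16 vs 8: take 8 from right. Merged: [4, 6, 8]
Compare 16 vs 13: take 13 from right. Merged: [4, 6, 8, 13]
Compare 16 vs 26: take 16 from left. Merged: [4, 6, 8, 13, 16]
Compare 32 vs 26: take 26 from right. Merged: [4, 6, 8, 13, 16, 26]
Compare 32 vs 26: take 26 from right. Merged: [4, 6, 8, 13, 16, 26, 26]
Compare 32 vs 28: take 28 from right. Merged: [4, 6, 8, 13, 16, 26, 26, 28]
Compare 32 vs 39: take 32 from left. Merged: [4, 6, 8, 13, 16, 26, 26, 28, 32]
Compare 37 vs 39: take 37 from left. Merged: [4, 6, 8, 13, 16, 26, 26, 28, 32, 37]
Append remaining from right: [39]. Merged: [4, 6, 8, 13, 16, 26, 26, 28, 32, 37, 39]

Final merged array: [4, 6, 8, 13, 16, 26, 26, 28, 32, 37, 39]
Total comparisons: 10

The merged array is [4, 6, 8, 13, 16, 26, 26, 28, 32, 37, 39], requiring 10 comparisons. The merge step runs in O(n) time where n is the total number of elements.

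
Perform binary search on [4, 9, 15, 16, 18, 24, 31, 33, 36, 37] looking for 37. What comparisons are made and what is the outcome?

Binary search for 37 in [4, 9, 15, 16, 18, 24, 31, 33, 36, 37]:

lo=0, hi=9, mid=4, arr[mid]=18 -> 18 < 37, search right half
lo=5, hi=9, mid=7, arr[mid]=33 -> 33 < 37, search right half
lo=8, hi=9, mid=8, arr[mid]=36 -> 36 < 37, search right half
lo=9, hi=9, mid=9, arr[mid]=37 -> Found target at index 9!

Binary search finds 37 at index 9 after 4 comparisons. The search repeatedly halves the search space by comparing with the middle element.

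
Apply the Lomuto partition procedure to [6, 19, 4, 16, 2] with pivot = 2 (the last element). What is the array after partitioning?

Lomuto partition with pivot = 2:

Initial array: [6, 19, 4, 16, 2]

arr[0]=6 > 2: no swap
arr[1]=19 > 2: no swap
arr[2]=4 > 2: no swap
arr[3]=16 > 2: no swap

Place pivot at position 0: [2, 19, 4, 16, 6]
Pivot position: 0

After partitioning with pivot 2, the array becomes [2, 19, 4, 16, 6]. The pivot is placed at index 0. All elements to the left of the pivot are <= 2, and all elements to the right are > 2.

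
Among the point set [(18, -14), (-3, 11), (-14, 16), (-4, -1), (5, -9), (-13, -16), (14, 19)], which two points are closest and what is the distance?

Computing all pairwise distances among 7 points:

d((18, -14), (-3, 11)) = 32.6497
d((18, -14), (-14, 16)) = 43.8634
d((18, -14), (-4, -1)) = 25.5539
d((18, -14), (5, -9)) = 13.9284
d((18, -14), (-13, -16)) = 31.0644
d((18, -14), (14, 19)) = 33.2415
d((-3, 11), (-14, 16)) = 12.083
d((-3, 11), (-4, -1)) = 12.0416 <-- minimum
d((-3, 11), (5, -9)) = 21.5407
d((-3, 11), (-13, -16)) = 28.7924
d((-3, 11), (14, 19)) = 18.7883
d((-14, 16), (-4, -1)) = 19.7231
d((-14, 16), (5, -9)) = 31.4006
d((-14, 16), (-13, -16)) = 32.0156
d((-14, 16), (14, 19)) = 28.1603
d((-4, -1), (5, -9)) = 12.0416 <-- minimum
d((-4, -1), (-13, -16)) = 17.4929
d((-4, -1), (14, 19)) = 26.9072
d((5, -9), (-13, -16)) = 19.3132
d((5, -9), (14, 19)) = 29.4109
d((-13, -16), (14, 19)) = 44.2041

Minimum distance: 12.0416 (tie among 2 pairs: (-3, 11) and (-4, -1); (-4, -1) and (5, -9))

The minimum Euclidean distance is 12.0416. There is a tie: 2 pairs achieve this minimum — (-3, 11) and (-4, -1); (-4, -1) and (5, -9). Any of these is a valid closest pair. For 7 points, brute-force pairwise comparison is shown above. For large n, the divide-and-conquer algorithm (sort by x, recurse on halves, check the dividing strip) achieves O(n log n).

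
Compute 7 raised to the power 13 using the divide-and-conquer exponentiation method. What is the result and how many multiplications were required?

Computing 7^13 by squaring (build up from 7^1; each line after the first costs one multiplication):

7^1 = 7
7^2 = (7^1)^2 = 7^2 = 49
7^3 = 7 * 7^2 = 7 * 49 = 343
7^6 = (7^3)^2 = 343^2 = 117649
7^12 = (7^6)^2 = 117649^2 = 13841287201
7^13 = 7 * 7^12 = 7 * 13841287201 = 96889010407

Result: 96889010407
Multiplications needed: 5 (5 lines after 7^1)

7^13 = 96889010407. Using exponentiation by squaring, this requires 5 multiplications. The key idea: if the exponent is even, square the half-power; if odd, multiply by the base once.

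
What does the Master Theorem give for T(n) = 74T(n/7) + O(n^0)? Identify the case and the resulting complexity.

Master Theorem for T(n) = 74T(n/7) + O(n^0):

a = 74, b = 7, c = 0
log_b(a) = log_7(74) = 2.2119

Case 1: c = 0 < log_7(74) = 2.2119
T(n) = O(n^(log_7 74))

For T(n) = 74T(n/7) + O(n^0): log_7(74) = 2.2119. This is Case 1 of the Master Theorem (c < log_b(a), work dominated by leaves), giving O(n^(log_7 74)).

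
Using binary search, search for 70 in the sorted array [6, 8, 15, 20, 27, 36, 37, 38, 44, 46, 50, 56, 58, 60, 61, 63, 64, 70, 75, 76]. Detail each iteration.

Binary search for 70 in [6, 8, 15, 20, 27, 36, 37, 38, 44, 46, 50, 56, 58, 60, 61, 63, 64, 70, 75, 76]:

lo=0, hi=19, mid=9, arr[mid]=46 -> 46 < 70, search right half
lo=10, hi=19, mid=14, arr[mid]=61 -> 61 < 70, search right half
lo=15, hi=19, mid=17, arr[mid]=70 -> Found target at index 17!

Binary search finds 70 at index 17 after 3 comparisons. The search repeatedly halves the search space by comparing with the middle element.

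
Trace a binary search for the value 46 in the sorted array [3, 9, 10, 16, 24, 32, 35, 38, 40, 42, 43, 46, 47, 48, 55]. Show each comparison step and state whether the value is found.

Binary search for 46 in [3, 9, 10, 16, 24, 32, 35, 38, 40, 42, 43, 46, 47, 48, 55]:

lo=0, hi=14, mid=7, arr[mid]=38 -> 38 < 46, search right half
lo=8, hi=14, mid=11, arr[mid]=46 -> Found target at index 11!

Binary search finds 46 at index 11 after 2 comparisons. The search repeatedly halves the search space by comparing with the middle element.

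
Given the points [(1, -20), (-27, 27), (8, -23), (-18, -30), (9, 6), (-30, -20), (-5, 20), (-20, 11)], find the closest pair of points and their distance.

Computing all pairwise distances among 8 points:

d((1, -20), (-27, 27)) = 54.7083
d((1, -20), (8, -23)) = 7.6158 <-- minimum
d((1, -20), (-18, -30)) = 21.4709
d((1, -20), (9, 6)) = 27.2029
d((1, -20), (-30, -20)) = 31.0
d((1, -20), (-5, 20)) = 40.4475
d((1, -20), (-20, 11)) = 37.4433
d((-27, 27), (8, -23)) = 61.0328
d((-27, 27), (-18, -30)) = 57.7062
d((-27, 27), (9, 6)) = 41.6773
d((-27, 27), (-30, -20)) = 47.0956
d((-27, 27), (-5, 20)) = 23.0868
d((-27, 27), (-20, 11)) = 17.4642
d((8, -23), (-18, -30)) = 26.9258
d((8, -23), (9, 6)) = 29.0172
d((8, -23), (-30, -20)) = 38.1182
d((8, -23), (-5, 20)) = 44.9222
d((8, -23), (-20, 11)) = 44.0454
d((-18, -30), (9, 6)) = 45.0
d((-18, -30), (-30, -20)) = 15.6205
d((-18, -30), (-5, 20)) = 51.6624
d((-18, -30), (-20, 11)) = 41.0488
d((9, 6), (-30, -20)) = 46.8722
d((9, 6), (-5, 20)) = 19.799
d((9, 6), (-20, 11)) = 29.4279
d((-30, -20), (-5, 20)) = 47.1699
d((-30, -20), (-20, 11)) = 32.573
d((-5, 20), (-20, 11)) = 17.4929

Closest pair: (1, -20) and (8, -23) with distance 7.6158

The closest pair is (1, -20) and (8, -23) with Euclidean distance 7.6158. For 8 points, brute-force pairwise comparison is shown above. For large n, the divide-and-conquer algorithm (sort by x, recurse on halves, check the dividing strip) achieves O(n log n).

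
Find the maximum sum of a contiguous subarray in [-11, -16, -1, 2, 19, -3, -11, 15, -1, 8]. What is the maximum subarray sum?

Using Kadane's algorithm on [-11, -16, -1, 2, 19, -3, -11, 15, -1, 8]:

Scanning through the array:
Position 1 (value -16): max_ending_here = -16, max_so_far = -11
Position 2 (value -1): max_ending_here = -1, max_so_far = -1
Position 3 (value 2): max_ending_here = 2, max_so_far = 2
Position 4 (value 19): max_ending_here = 21, max_so_far = 21
Position 5 (value -3): max_ending_here = 18, max_so_far = 21
Position 6 (value -11): max_ending_here = 7, max_so_far = 21
Position 7 (value 15): max_ending_here = 22, max_so_far = 22
Position 8 (value -1): max_ending_here = 21, max_so_far = 22
Position 9 (value 8): max_ending_here = 29, max_so_far = 29

Maximum subarray: [2, 19, -3, -11, 15, -1, 8]
Maximum sum: 29

The maximum subarray is [2, 19, -3, -11, 15, -1, 8] with sum 29. This subarray runs from index 3 to index 9.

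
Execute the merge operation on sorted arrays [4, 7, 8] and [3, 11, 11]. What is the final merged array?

Merging process:

Compare 4 vs 3: take 3 from right. Merged: [3]
Compare 4 vs 11: take 4 from left. Merged: [3, 4]
Compare 7 vs 11: take 7 from left. Merged: [3, 4, 7]
Compare 8 vs 11: take 8 from left. Merged: [3, 4, 7, 8]
Append remaining from right: [11, 11]. Merged: [3, 4, 7, 8, 11, 11]

Final merged array: [3, 4, 7, 8, 11, 11]
Total comparisons: 4

The merged array is [3, 4, 7, 8, 11, 11], requiring 4 comparisons. The merge step runs in O(n) time where n is the total number of elements.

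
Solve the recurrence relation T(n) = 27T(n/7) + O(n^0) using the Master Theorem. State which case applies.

Master Theorem for T(n) = 27T(n/7) + O(n^0):

a = 27, b = 7, c = 0
log_b(a) = log_7(27) = 1.6937

Case 1: c = 0 < log_7(27) = 1.6937
T(n) = O(n^(log_7 27))

For T(n) = 27T(n/7) + O(n^0): log_7(27) = 1.6937. This is Case 1 of the Master Theorem (c < log_b(a), work dominated by leaves), giving O(n^(log_7 27)).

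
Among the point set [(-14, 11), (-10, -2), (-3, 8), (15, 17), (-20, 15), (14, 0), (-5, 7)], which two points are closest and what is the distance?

Computing all pairwise distances among 7 points:

d((-14, 11), (-10, -2)) = 13.6015
d((-14, 11), (-3, 8)) = 11.4018
d((-14, 11), (15, 17)) = 29.6142
d((-14, 11), (-20, 15)) = 7.2111
d((-14, 11), (14, 0)) = 30.0832
d((-14, 11), (-5, 7)) = 9.8489
d((-10, -2), (-3, 8)) = 12.2066
d((-10, -2), (15, 17)) = 31.4006
d((-10, -2), (-20, 15)) = 19.7231
d((-10, -2), (14, 0)) = 24.0832
d((-10, -2), (-5, 7)) = 10.2956
d((-3, 8), (15, 17)) = 20.1246
d((-3, 8), (-20, 15)) = 18.3848
d((-3, 8), (14, 0)) = 18.7883
d((-3, 8), (-5, 7)) = 2.2361 <-- minimum
d((15, 17), (-20, 15)) = 35.0571
d((15, 17), (14, 0)) = 17.0294
d((15, 17), (-5, 7)) = 22.3607
d((-20, 15), (14, 0)) = 37.1618
d((-20, 15), (-5, 7)) = 17.0
d((14, 0), (-5, 7)) = 20.2485

Closest pair: (-3, 8) and (-5, 7) with distance 2.2361

The closest pair is (-3, 8) and (-5, 7) with Euclidean distance 2.2361. For 7 points, brute-force pairwise comparison is shown above. For large n, the divide-and-conquer algorithm (sort by x, recurse on halves, check the dividing strip) achieves O(n log n).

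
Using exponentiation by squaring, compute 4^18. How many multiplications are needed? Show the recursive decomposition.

Computing 4^18 by squaring (build up from 4^1; each line after the first costs one multiplication):

4^1 = 4
4^2 = (4^1)^2 = 4^2 = 16
4^4 = (4^2)^2 = 16^2 = 256
4^8 = (4^4)^2 = 256^2 = 65536
4^9 = 4 * 4^8 = 4 * 65536 = 262144
4^18 = (4^9)^2 = 262144^2 = 68719476736

Result: 68719476736
Multiplications needed: 5 (5 lines after 4^1)

4^18 = 68719476736. Using exponentiation by squaring, this requires 5 multiplications. The key idea: if the exponent is even, square the half-power; if odd, multiply by the base once.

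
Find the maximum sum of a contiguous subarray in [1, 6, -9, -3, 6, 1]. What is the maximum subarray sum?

Using Kadane's algorithm on [1, 6, -9, -3, 6, 1]:

Scanning through the array:
Position 1 (value 6): max_ending_here = 7, max_so_far = 7
Position 2 (value -9): max_ending_here = -2, max_so_far = 7
Position 3 (value -3): max_ending_here = -3, max_so_far = 7
Position 4 (value 6): max_ending_here = 6, max_so_far = 7
Position 5 (value 1): max_ending_here = 7, max_so_far = 7

Maximum subarray: [1, 6]
Maximum sum: 7

The maximum subarray is [1, 6] with sum 7. This subarray runs from index 0 to index 1.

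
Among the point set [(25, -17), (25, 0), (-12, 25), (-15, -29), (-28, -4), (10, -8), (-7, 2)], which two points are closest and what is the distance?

Computing all pairwise distances among 7 points:

d((25, -17), (25, 0)) = 17.0 <-- minimum
d((25, -17), (-12, 25)) = 55.9732
d((25, -17), (-15, -29)) = 41.7612
d((25, -17), (-28, -4)) = 54.5711
d((25, -17), (10, -8)) = 17.4929
d((25, -17), (-7, 2)) = 37.2156
d((25, 0), (-12, 25)) = 44.6542
d((25, 0), (-15, -29)) = 49.4065
d((25, 0), (-28, -4)) = 53.1507
d((25, 0), (10, -8)) = 17.0 <-- minimum
d((25, 0), (-7, 2)) = 32.0624
d((-12, 25), (-15, -29)) = 54.0833
d((-12, 25), (-28, -4)) = 33.121
d((-12, 25), (10, -8)) = 39.6611
d((-12, 25), (-7, 2)) = 23.5372
d((-15, -29), (-28, -4)) = 28.178
d((-15, -29), (10, -8)) = 32.6497
d((-15, -29), (-7, 2)) = 32.0156
d((-28, -4), (10, -8)) = 38.2099
d((-28, -4), (-7, 2)) = 21.8403
d((10, -8), (-7, 2)) = 19.7231

Minimum distance: 17.0 (tie among 2 pairs: (25, -17) and (25, 0); (25, 0) and (10, -8))

The minimum Euclidean distance is 17.0. There is a tie: 2 pairs achieve this minimum — (25, -17) and (25, 0); (25, 0) and (10, -8). Any of these is a valid closest pair. For 7 points, brute-force pairwise comparison is shown above. For large n, the divide-and-conquer algorithm (sort by x, recurse on halves, check the dividing strip) achieves O(n log n).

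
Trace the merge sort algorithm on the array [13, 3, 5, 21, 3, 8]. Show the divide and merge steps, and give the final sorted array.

Merge sort trace:

Split: [13, 3, 5, 21, 3, 8] -> [13, 3, 5] and [21, 3, 8]
  Split: [13, 3, 5] -> [13] and [3, 5]
    Split: [3, 5] -> [3] and [5]
    Merge: [3] + [5] -> [3, 5]
  Merge: [13] + [3, 5] -> [3, 5, 13]
  Split: [21, 3, 8] -> [21] and [3, 8]
    Split: [3, 8] -> [3] and [8]
    Merge: [3] + [8] -> [3, 8]
  Merge: [21] + [3, 8] -> [3, 8, 21]
Merge: [3, 5, 13] + [3, 8, 21] -> [3, 3, 5, 8, 13, 21]

Final sorted array: [3, 3, 5, 8, 13, 21]

The merge sort proceeds by recursively splitting the array and merging sorted halves.
After all merges, the sorted array is [3, 3, 5, 8, 13, 21].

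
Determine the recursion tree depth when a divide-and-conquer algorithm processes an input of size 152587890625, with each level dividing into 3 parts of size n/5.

For divide and conquer with division factor 5:

Problem sizes at each level:
Level 0: 152587890625
Level 1: 30517578125
Level 2: 6103515625
Level 3: 1220703125
Level 4: 244140625
Level 5: 48828125
Level 6: 9765625
Level 7: 1953125
Level 8: 390625
Level 9: 78125
Level 10: 15625
Level 11: 3125
Level 12: 625
Level 13: 125
Level 14: 25
Level 15: 5
Level 16: 1

The root is level 0 and the size-1 base case is level 16 (the tree spans levels 0 through 16, i.e. 17 levels counting the root), so the depth is the number of divisions: log_5(152587890625) = 16

The recursion tree depth is log_5(152587890625) = 16. At each level, the problem size is divided by 5, so it takes 16 divisions to reduce to a base case of size 1. The algorithm makes 3 recursive calls at each level.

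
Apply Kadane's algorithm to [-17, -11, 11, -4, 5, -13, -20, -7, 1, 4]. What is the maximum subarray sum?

Using Kadane's algorithm on [-17, -11, 11, -4, 5, -13, -20, -7, 1, 4]:

Scanning through the array:
Position 1 (value -11): max_ending_here = -11, max_so_far = -11
Position 2 (value 11): max_ending_here = 11, max_so_far = 11
Position 3 (value -4): max_ending_here = 7, max_so_far = 11
Position 4 (value 5): max_ending_here = 12, max_so_far = 12
Position 5 (value -13): max_ending_here = -1, max_so_far = 12
Position 6 (value -20): max_ending_here = -20, max_so_far = 12
Position 7 (value -7): max_ending_here = -7, max_so_far = 12
Position 8 (value 1): max_ending_here = 1, max_so_far = 12
Position 9 (value 4): max_ending_here = 5, max_so_far = 12

Maximum subarray: [11, -4, 5]
Maximum sum: 12

The maximum subarray is [11, -4, 5] with sum 12. This subarray runs from index 2 to index 4.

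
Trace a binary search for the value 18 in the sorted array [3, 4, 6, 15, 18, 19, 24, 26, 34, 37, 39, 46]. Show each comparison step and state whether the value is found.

Binary search for 18 in [3, 4, 6, 15, 18, 19, 24, 26, 34, 37, 39, 46]:

lo=0, hi=11, mid=5, arr[mid]=19 -> 19 > 18, search left half
lo=0, hi=4, mid=2, arr[mid]=6 -> 6 < 18, search right half
lo=3, hi=4, mid=3, arr[mid]=15 -> 15 < 18, search right half
lo=4, hi=4, mid=4, arr[mid]=18 -> Found target at index 4!

Binary search finds 18 at index 4 after 4 comparisons. The search repeatedly halves the search space by comparing with the middle element.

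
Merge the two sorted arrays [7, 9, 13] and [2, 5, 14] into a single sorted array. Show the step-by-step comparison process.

Merging process:

Compare 7 vs 2: take 2 from right. Merged: [2]
Compare 7 vs 5: take 5 from right. Merged: [2, 5]
Compare 7 vs 14: take 7 from left. Merged: [2, 5, 7]
Compare 9 vs 14: take 9 from left. Merged: [2, 5, 7, 9]
Compare 13 vs 14: take 13 from left. Merged: [2, 5, 7, 9, 13]
Append remaining from right: [14]. Merged: [2, 5, 7, 9, 13, 14]

Final merged array: [2, 5, 7, 9, 13, 14]
Total comparisons: 5

The merged array is [2, 5, 7, 9, 13, 14], requiring 5 comparisons. The merge step runs in O(n) time where n is the total number of elements.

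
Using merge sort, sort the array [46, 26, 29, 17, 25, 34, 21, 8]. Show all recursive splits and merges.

Merge sort trace:

Split: [46, 26, 29, 17, 25, 34, 21, 8] -> [46, 26, 29, 17] and [25, 34, 21, 8]
  Split: [46, 26, 29, 17] -> [46, 26] and [29, 17]
    Split: [46, 26] -> [46] and [26]
    Merge: [46] + [26] -> [26, 46]
    Split: [29, 17] -> [29] and [17]
    Merge: [29] + [17] -> [17, 29]
  Merge: [26, 46] + [17, 29] -> [17, 26, 29, 46]
  Split: [25, 34, 21, 8] -> [25, 34] and [21, 8]
    Split: [25, 34] -> [25] and [34]
    Merge: [25] + [34] -> [25, 34]
    Split: [21, 8] -> [21] and [8]
    Merge: [21] + [8] -> [8, 21]
  Merge: [25, 34] + [8, 21] -> [8, 21, 25, 34]
Merge: [17, 26, 29, 46] + [8, 21, 25, 34] -> [8, 17, 21, 25, 26, 29, 34, 46]

Final sorted array: [8, 17, 21, 25, 26, 29, 34, 46]

The merge sort proceeds by recursively splitting the array and merging sorted halves.
After all merges, the sorted array is [8, 17, 21, 25, 26, 29, 34, 46].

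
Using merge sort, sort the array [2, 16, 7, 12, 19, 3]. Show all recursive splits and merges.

Merge sort trace:

Split: [2, 16, 7, 12, 19, 3] -> [2, 16, 7] and [12, 19, 3]
  Split: [2, 16, 7] -> [2] and [16, 7]
    Split: [16, 7] -> [16] and [7]
    Merge: [16] + [7] -> [7, 16]
  Merge: [2] + [7, 16] -> [2, 7, 16]
  Split: [12, 19, 3] -> [12] and [19, 3]
    Split: [19, 3] -> [19] and [3]
    Merge: [19] + [3] -> [3, 19]
  Merge: [12] + [3, 19] -> [3, 12, 19]
Merge: [2, 7, 16] + [3, 12, 19] -> [2, 3, 7, 12, 16, 19]

Final sorted array: [2, 3, 7, 12, 16, 19]

The merge sort proceeds by recursively splitting the array and merging sorted halves.
After all merges, the sorted array is [2, 3, 7, 12, 16, 19].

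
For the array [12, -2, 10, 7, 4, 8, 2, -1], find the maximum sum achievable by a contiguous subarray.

Using Kadane's algorithm on [12, -2, 10, 7, 4, 8, 2, -1]:

Scanning through the array:
Position 1 (value -2): max_ending_here = 10, max_so_far = 12
Position 2 (value 10): max_ending_here = 20, max_so_far = 20
Position 3 (value 7): max_ending_here = 27, max_so_far = 27
Position 4 (value 4): max_ending_here = 31, max_so_far = 31
Position 5 (value 8): max_ending_here = 39, max_so_far = 39
Position 6 (value 2): max_ending_here = 41, max_so_far = 41
Position 7 (value -1): max_ending_here = 40, max_so_far = 41

Maximum subarray: [12, -2, 10, 7, 4, 8, 2]
Maximum sum: 41

The maximum subarray is [12, -2, 10, 7, 4, 8, 2] with sum 41. This subarray runs from index 0 to index 6.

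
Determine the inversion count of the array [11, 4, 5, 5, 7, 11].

Finding inversions in [11, 4, 5, 5, 7, 11]:

(0, 1): arr[0]=11 > arr[1]=4
(0, 2): arr[0]=11 > arr[2]=5
(0, 3): arr[0]=11 > arr[3]=5
(0, 4): arr[0]=11 > arr[4]=7

Total inversions: 4

The array has 4 inversion(s): (0,1), (0,2), (0,3), (0,4). Each pair (i,j) satisfies i < j and arr[i] > arr[j].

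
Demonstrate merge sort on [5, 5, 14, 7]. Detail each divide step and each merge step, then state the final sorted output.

Merge sort trace:

Split: [5, 5, 14, 7] -> [5, 5] and [14, 7]
  Split: [5, 5] -> [5] and [5]
  Merge: [5] + [5] -> [5, 5]
  Split: [14, 7] -> [14] and [7]
  Merge: [14] + [7] -> [7, 14]
Merge: [5, 5] + [7, 14] -> [5, 5, 7, 14]

Final sorted array: [5, 5, 7, 14]

The merge sort proceeds by recursively splitting the array and merging sorted halves.
After all merges, the sorted array is [5, 5, 7, 14].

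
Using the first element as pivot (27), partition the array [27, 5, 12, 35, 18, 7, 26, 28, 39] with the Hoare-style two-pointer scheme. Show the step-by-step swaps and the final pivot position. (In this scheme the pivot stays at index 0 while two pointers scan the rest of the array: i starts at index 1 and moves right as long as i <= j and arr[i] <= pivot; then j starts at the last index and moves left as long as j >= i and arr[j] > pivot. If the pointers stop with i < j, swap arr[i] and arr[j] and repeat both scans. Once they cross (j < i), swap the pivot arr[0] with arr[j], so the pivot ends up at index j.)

Hoare-style two-pointer partition with pivot = 27:

Initial array: [27, 5, 12, 35, 18, 7, 26, 28, 39]

Pointers start at i = 1, j = 8.
i stops at index 3 (arr[3]=35 > 27), j stops at index 6 (arr[6]=26 <= 27): swap arr[3] and arr[6], array becomes [27, 5, 12, 26, 18, 7, 35, 28, 39]
i ends at 6, j ends at 5: the pointers have crossed (j < i), so scanning stops.

Swap pivot arr[0] with arr[5] to place pivot at position 5: [7, 5, 12, 26, 18, 27, 35, 28, 39]
Pivot position: 5

After partitioning with pivot 27, the array becomes [7, 5, 12, 26, 18, 27, 35, 28, 39]. The pivot is placed at index 5. All elements to the left of the pivot are <= 27, and all elements to the right are > 27.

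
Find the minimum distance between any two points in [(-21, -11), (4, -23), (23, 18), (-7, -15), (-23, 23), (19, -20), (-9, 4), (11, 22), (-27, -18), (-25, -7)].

Computing all pairwise distances among 10 points:

d((-21, -11), (4, -23)) = 27.7308
d((-21, -11), (23, 18)) = 52.6972
d((-21, -11), (-7, -15)) = 14.5602
d((-21, -11), (-23, 23)) = 34.0588
d((-21, -11), (19, -20)) = 41.0
d((-21, -11), (-9, 4)) = 19.2094
d((-21, -11), (11, 22)) = 45.9674
d((-21, -11), (-27, -18)) = 9.2195
d((-21, -11), (-25, -7)) = 5.6569 <-- minimum
d((4, -23), (23, 18)) = 45.1885
d((4, -23), (-7, -15)) = 13.6015
d((4, -23), (-23, 23)) = 53.3385
d((4, -23), (19, -20)) = 15.2971
d((4, -23), (-9, 4)) = 29.9666
d((4, -23), (11, 22)) = 45.5412
d((4, -23), (-27, -18)) = 31.4006
d((4, -23), (-25, -7)) = 33.121
d((23, 18), (-7, -15)) = 44.5982
d((23, 18), (-23, 23)) = 46.2709
d((23, 18), (19, -20)) = 38.2099
d((23, 18), (-9, 4)) = 34.9285
d((23, 18), (11, 22)) = 12.6491
d((23, 18), (-27, -18)) = 61.6117
d((23, 18), (-25, -7)) = 54.1202
d((-7, -15), (-23, 23)) = 41.2311
d((-7, -15), (19, -20)) = 26.4764
d((-7, -15), (-9, 4)) = 19.105
d((-7, -15), (11, 22)) = 41.1461
d((-7, -15), (-27, -18)) = 20.2237
d((-7, -15), (-25, -7)) = 19.6977
d((-23, 23), (19, -20)) = 60.1082
d((-23, 23), (-9, 4)) = 23.6008
d((-23, 23), (11, 22)) = 34.0147
d((-23, 23), (-27, -18)) = 41.1947
d((-23, 23), (-25, -7)) = 30.0666
d((19, -20), (-9, 4)) = 36.8782
d((19, -20), (11, 22)) = 42.7551
d((19, -20), (-27, -18)) = 46.0435
d((19, -20), (-25, -7)) = 45.8803
d((-9, 4), (11, 22)) = 26.9072
d((-9, 4), (-27, -18)) = 28.4253
d((-9, 4), (-25, -7)) = 19.4165
d((11, 22), (-27, -18)) = 55.1725
d((11, 22), (-25, -7)) = 46.2277
d((-27, -18), (-25, -7)) = 11.1803

Closest pair: (-21, -11) and (-25, -7) with distance 5.6569

The closest pair is (-21, -11) and (-25, -7) with Euclidean distance 5.6569. For 10 points, brute-force pairwise comparison is shown above. For large n, the divide-and-conquer algorithm (sort by x, recurse on halves, check the dividing strip) achieves O(n log n).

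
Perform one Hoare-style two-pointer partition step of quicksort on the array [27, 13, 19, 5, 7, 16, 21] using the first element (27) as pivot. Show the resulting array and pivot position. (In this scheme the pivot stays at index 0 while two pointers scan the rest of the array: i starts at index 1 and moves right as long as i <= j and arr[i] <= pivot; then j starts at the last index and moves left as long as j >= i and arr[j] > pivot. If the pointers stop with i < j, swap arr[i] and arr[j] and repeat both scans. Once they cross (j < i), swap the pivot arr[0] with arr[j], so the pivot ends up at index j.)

Hoare-style two-pointer partition with pivot = 27:

Initial array: [27, 13, 19, 5, 7, 16, 21]

Pointers start at i = 1, j = 6.
i ends at 7, j ends at 6: the pointers have crossed (j < i), so scanning stops.

Swap pivot arr[0] with arr[6] to place pivot at position 6: [21, 13, 19, 5, 7, 16, 27]
Pivot position: 6

After partitioning with pivot 27, the array becomes [21, 13, 19, 5, 7, 16, 27]. The pivot is placed at index 6. All elements to the left of the pivot are <= 27, and all elements to the right are > 27.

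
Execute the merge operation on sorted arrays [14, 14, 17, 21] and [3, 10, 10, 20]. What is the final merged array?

Merging process:

Compare 14 vs 3: take 3 from right. Merged: [3]
Compare 14 vs 10: take 10 from right. Merged: [3, 10]
Compare 14 vs 10: take 10 from right. Merged: [3, 10, 10]
Compare 14 vs 20: take 14 from left. Merged: [3, 10, 10, 14]
Compare 14 vs 20: take 14 from left. Merged: [3, 10, 10, 14, 14]
Compare 17 vs 20: take 17 from left. Merged: [3, 10, 10, 14, 14, 17]
Compare 21 vs 20: take 20 from right. Merged: [3, 10, 10, 14, 14, 17, 20]
Append remaining from left: [21]. Merged: [3, 10, 10, 14, 14, 17, 20, 21]

Final merged array: [3, 10, 10, 14, 14, 17, 20, 21]
Total comparisons: 7

The merged array is [3, 10, 10, 14, 14, 17, 20, 21], requiring 7 comparisons. The merge step runs in O(n) time where n is the total number of elements.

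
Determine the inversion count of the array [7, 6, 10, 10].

Finding inversions in [7, 6, 10, 10]:

(0, 1): arr[0]=7 > arr[1]=6

Total inversions: 1

The array has 1 inversion(s): (0,1). Each pair (i,j) satisfies i < j and arr[i] > arr[j].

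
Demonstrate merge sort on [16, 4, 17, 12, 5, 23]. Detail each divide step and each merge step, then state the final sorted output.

Merge sort trace:

Split: [16, 4, 17, 12, 5, 23] -> [16, 4, 17] and [12, 5, 23]
  Split: [16, 4, 17] -> [16] and [4, 17]
    Split: [4, 17] -> [4] and [17]
    Merge: [4] + [17] -> [4, 17]
  Merge: [16] + [4, 17] -> [4, 16, 17]
  Split: [12, 5, 23] -> [12] and [5, 23]
    Split: [5, 23] -> [5] and [23]
    Merge: [5] + [23] -> [5, 23]
  Merge: [12] + [5, 23] -> [5, 12, 23]
Merge: [4, 16, 17] + [5, 12, 23] -> [4, 5, 12, 16, 17, 23]

Final sorted array: [4, 5, 12, 16, 17, 23]

The merge sort proceeds by recursively splitting the array and merging sorted halves.
After all merges, the sorted array is [4, 5, 12, 16, 17, 23].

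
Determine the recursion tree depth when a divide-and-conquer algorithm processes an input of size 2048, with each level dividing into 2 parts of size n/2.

For divide and conquer with division factor 2:

Problem sizes at each level:
Level 0: 2048
Level 1: 1024
Level 2: 512
Level 3: 256
Level 4: 128
Level 5: 64
Level 6: 32
Level 7: 16
Level 8: 8
Level 9: 4
Level 10: 2
Level 11: 1

The root is level 0 and the size-1 base case is level 11 (the tree spans levels 0 through 11, i.e. 12 levels counting the root), so the depth is the number of divisions: log_2(2048) = 11

The recursion tree depth is log_2(2048) = 11. At each level, the problem size is divided by 2, so it takes 11 divisions to reduce to a base case of size 1. The algorithm makes 2 recursive calls at each level.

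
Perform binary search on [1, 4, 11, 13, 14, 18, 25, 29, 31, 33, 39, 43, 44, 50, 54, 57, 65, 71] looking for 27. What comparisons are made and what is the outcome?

Binary search for 27 in [1, 4, 11, 13, 14, 18, 25, 29, 31, 33, 39, 43, 44, 50, 54, 57, 65, 71]:

lo=0, hi=17, mid=8, arr[mid]=31 -> 31 > 27, search left half
lo=0, hi=7, mid=3, arr[mid]=13 -> 13 < 27, search right half
lo=4, hi=7, mid=5, arr[mid]=18 -> 18 < 27, search right half
lo=6, hi=7, mid=6, arr[mid]=25 -> 25 < 27, search right half
lo=7, hi=7, mid=7, arr[mid]=29 -> 29 > 27, search left half
lo=7 > hi=6, target 27 not found

Binary search determines that 27 is not in the array after 5 comparisons. The search space was exhausted without finding the target.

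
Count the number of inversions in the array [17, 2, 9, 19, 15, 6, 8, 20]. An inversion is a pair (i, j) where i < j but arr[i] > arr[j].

Finding inversions in [17, 2, 9, 19, 15, 6, 8, 20]:

(0, 1): arr[0]=17 > arr[1]=2
(0, 2): arr[0]=17 > arr[2]=9
(0, 4): arr[0]=17 > arr[4]=15
(0, 5): arr[0]=17 > arr[5]=6
(0, 6): arr[0]=17 > arr[6]=8
(2, 5): arr[2]=9 > arr[5]=6
(2, 6): arr[2]=9 > arr[6]=8
(3, 4): arr[3]=19 > arr[4]=15
(3, 5): arr[3]=19 > arr[5]=6
(3, 6): arr[3]=19 > arr[6]=8
(4, 5): arr[4]=15 > arr[5]=6
(4, 6): arr[4]=15 > arr[6]=8

Total inversions: 12

The array has 12 inversion(s): (0,1), (0,2), (0,4), (0,5), (0,6), (2,5), (2,6), (3,4), (3,5), (3,6), (4,5), (4,6). Each pair (i,j) satisfies i < j and arr[i] > arr[j].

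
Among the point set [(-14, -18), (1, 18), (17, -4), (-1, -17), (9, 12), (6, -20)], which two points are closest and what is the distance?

Computing all pairwise distances among 6 points:

d((-14, -18), (1, 18)) = 39.0
d((-14, -18), (17, -4)) = 34.0147
d((-14, -18), (-1, -17)) = 13.0384
d((-14, -18), (9, 12)) = 37.8021
d((-14, -18), (6, -20)) = 20.0998
d((1, 18), (17, -4)) = 27.2029
d((1, 18), (-1, -17)) = 35.0571
d((1, 18), (9, 12)) = 10.0
d((1, 18), (6, -20)) = 38.3275
d((17, -4), (-1, -17)) = 22.2036
d((17, -4), (9, 12)) = 17.8885
d((17, -4), (6, -20)) = 19.4165
d((-1, -17), (9, 12)) = 30.6757
d((-1, -17), (6, -20)) = 7.6158 <-- minimum
d((9, 12), (6, -20)) = 32.1403

Closest pair: (-1, -17) and (6, -20) with distance 7.6158

The closest pair is (-1, -17) and (6, -20) with Euclidean distance 7.6158. For 6 points, brute-force pairwise comparison is shown above. For large n, the divide-and-conquer algorithm (sort by x, recurse on halves, check the dividing strip) achieves O(n log n).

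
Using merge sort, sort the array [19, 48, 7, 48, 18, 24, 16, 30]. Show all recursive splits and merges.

Merge sort trace:

Split: [19, 48, 7, 48, 18, 24, 16, 30] -> [19, 48, 7, 48] and [18, 24, 16, 30]
  Split: [19, 48, 7, 48] -> [19, 48] and [7, 48]
    Split: [19, 48] -> [19] and [48]
    Merge: [19] + [48] -> [19, 48]
    Split: [7, 48] -> [7] and [48]
    Merge: [7] + [48] -> [7, 48]
  Merge: [19, 48] + [7, 48] -> [7, 19, 48, 48]
  Split: [18, 24, 16, 30] -> [18, 24] and [16, 30]
    Split: [18, 24] -> [18] and [24]
    Merge: [18] + [24] -> [18, 24]
    Split: [16, 30] -> [16] and [30]
    Merge: [16] + [30] -> [16, 30]
  Merge: [18, 24] + [16, 30] -> [16, 18, 24, 30]
Merge: [7, 19, 48, 48] + [16, 18, 24, 30] -> [7, 16, 18, 19, 24, 30, 48, 48]

Final sorted array: [7, 16, 18, 19, 24, 30, 48, 48]

The merge sort proceeds by recursively splitting the array and merging sorted halves.
After all merges, the sorted array is [7, 16, 18, 19, 24, 30, 48, 48].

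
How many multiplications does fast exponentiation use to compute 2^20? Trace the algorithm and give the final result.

Computing 2^20 by squaring (build up from 2^1; each line after the first costs one multiplication):

2^1 = 2
2^2 = (2^1)^2 = 2^2 = 4
2^4 = (2^2)^2 = 4^2 = 16
2^5 = 2 * 2^4 = 2 * 16 = 32
2^10 = (2^5)^2 = 32^2 = 1024
2^20 = (2^10)^2 = 1024^2 = 1048576

Result: 1048576
Multiplications needed: 5 (5 lines after 2^1)

2^20 = 1048576. Using exponentiation by squaring, this requires 5 multiplications. The key idea: if the exponent is even, square the half-power; if odd, multiply by the base once.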